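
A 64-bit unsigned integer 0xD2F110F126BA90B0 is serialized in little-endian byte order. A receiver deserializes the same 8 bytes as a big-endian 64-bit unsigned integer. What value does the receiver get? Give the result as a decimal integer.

Stored little-endian, the bytes at ascending addresses are B0 90 BA 26 F1 10 F1 D2.
Read back as big-endian, the last byte is least significant, giving 0xB090BA26F110F1D2.
0xB090BA26F110F1D2 = 12722873623737594322.

12722873623737594322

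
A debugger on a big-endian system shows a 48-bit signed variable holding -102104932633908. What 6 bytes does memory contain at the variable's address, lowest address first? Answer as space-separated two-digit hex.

Two's complement of -102104932633908 in 48 bits: 102104932633908 = 0x5CDD283D4D34; invert → 0xA322D7C2B2CB; add 1 → 0xA322D7C2B2CC.
Split into bytes (most-significant first): A3 22 D7 C2 B2 CC.
Big-endian: lowest address holds the most-significant byte.
So the memory order matches the most-significant-first order: A3 22 D7 C2 B2 CC.

A3 22 D7 C2 B2 CC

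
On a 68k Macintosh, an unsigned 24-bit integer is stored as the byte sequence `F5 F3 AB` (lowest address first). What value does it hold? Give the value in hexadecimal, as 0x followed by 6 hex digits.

0xF5F3AB

In big-endian order the high byte comes first in memory.
The bytes are already most-significant first: 0xF5F3AB.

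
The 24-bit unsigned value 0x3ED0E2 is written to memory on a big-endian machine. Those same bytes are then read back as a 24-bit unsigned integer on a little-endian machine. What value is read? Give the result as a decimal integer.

14864446

Stored big-endian, the bytes at ascending addresses are 3E D0 E2.
Read back as little-endian, the first byte is least significant, giving 0xE2D03E.
0xE2D03E = 14864446.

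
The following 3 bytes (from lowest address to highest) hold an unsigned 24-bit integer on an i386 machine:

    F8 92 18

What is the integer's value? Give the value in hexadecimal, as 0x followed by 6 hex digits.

Little-endian: lowest address holds the least-significant byte.
Reassemble most-significant byte first: 18 92 F8 → 0x1892F8.

0x1892F8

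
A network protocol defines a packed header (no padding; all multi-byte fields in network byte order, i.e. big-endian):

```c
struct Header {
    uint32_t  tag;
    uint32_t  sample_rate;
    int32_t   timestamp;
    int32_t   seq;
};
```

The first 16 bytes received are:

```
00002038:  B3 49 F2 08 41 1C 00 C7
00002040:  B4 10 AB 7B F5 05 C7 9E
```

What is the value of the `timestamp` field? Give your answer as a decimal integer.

`timestamp` follows `tag` (4 B), `sample_rate` (4 B), so it starts at offset 4 + 4 = 8 and occupies 4 bytes.
Bytes at offsets 8..11: B4 10 AB 7B.
In big-endian order the high byte comes first in memory.
The bytes are already most-significant first: 0xB410AB7B.
Top bit is set, so as a signed 32-bit value this is 0xB410AB7B − 2^32 = -1273975941.

-1273975941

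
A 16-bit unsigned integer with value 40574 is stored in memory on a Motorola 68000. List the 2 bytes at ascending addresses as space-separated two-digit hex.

40574 in hexadecimal, padded to 16 bits, is 0x9E7E.
Split into bytes (most-significant first): 9E 7E.
In big-endian order the high byte comes first in memory.
So the memory order matches the most-significant-first order: 9E 7E.

9E 7E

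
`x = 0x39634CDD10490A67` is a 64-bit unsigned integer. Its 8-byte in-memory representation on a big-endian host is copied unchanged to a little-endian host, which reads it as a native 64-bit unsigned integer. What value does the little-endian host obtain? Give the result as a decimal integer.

7424827272454759225

Stored big-endian, the bytes at ascending addresses are 39 63 4C DD 10 49 0A 67.
Read back as little-endian, the first byte is least significant, giving 0x670A4910DD4C6339.
0x670A4910DD4C6339 = 7424827272454759225.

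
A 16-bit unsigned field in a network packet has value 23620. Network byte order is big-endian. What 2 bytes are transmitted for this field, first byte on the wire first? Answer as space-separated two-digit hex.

5C 44

23620 in hexadecimal, padded to 16 bits, is 0x5C44.
Split into bytes (most-significant first): 5C 44.
Big-endian stores the most-significant byte at the lowest address.
So the memory order matches the most-significant-first order: 5C 44.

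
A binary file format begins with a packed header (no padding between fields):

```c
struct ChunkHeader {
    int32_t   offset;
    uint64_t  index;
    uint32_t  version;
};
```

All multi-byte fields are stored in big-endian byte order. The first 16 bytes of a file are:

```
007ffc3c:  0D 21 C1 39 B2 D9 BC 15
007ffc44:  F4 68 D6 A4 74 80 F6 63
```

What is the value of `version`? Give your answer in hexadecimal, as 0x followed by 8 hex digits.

0x7480F663

`version` follows `offset` (4 B), `index` (8 B), so it starts at offset 4 + 8 = 12 and occupies 4 bytes.
Bytes at offsets 12..15: 74 80 F6 63.
Big-endian stores the most-significant byte at the lowest address.
The bytes are already most-significant first: 0x7480F663.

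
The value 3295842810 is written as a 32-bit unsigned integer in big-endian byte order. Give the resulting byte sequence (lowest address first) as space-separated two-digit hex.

3295842810 in hexadecimal, padded to 32 bits, is 0xC47291FA.
Split into bytes (most-significant first): C4 72 91 FA.
In big-endian order the high byte comes first in memory.
So the memory order matches the most-significant-first order: C4 72 91 FA.

C4 72 91 FA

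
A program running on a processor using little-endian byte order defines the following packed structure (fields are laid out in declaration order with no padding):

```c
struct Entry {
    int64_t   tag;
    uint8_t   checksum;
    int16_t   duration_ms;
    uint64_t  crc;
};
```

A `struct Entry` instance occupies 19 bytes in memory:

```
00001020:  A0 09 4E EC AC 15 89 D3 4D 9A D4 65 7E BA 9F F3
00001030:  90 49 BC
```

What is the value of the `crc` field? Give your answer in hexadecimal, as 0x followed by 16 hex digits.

`crc` follows `tag` (8 B), `checksum` (1 B), `duration_ms` (2 B), so it starts at offset 8 + 1 + 2 = 11 and occupies 8 bytes.
Bytes at offsets 11..18: 65 7E BA 9F F3 90 49 BC.
In little-endian order the low byte comes first in memory.
Reassemble most-significant byte first: BC 49 90 F3 9F BA 7E 65 → 0xBC4990F39FBA7E65.

0xBC4990F39FBA7E65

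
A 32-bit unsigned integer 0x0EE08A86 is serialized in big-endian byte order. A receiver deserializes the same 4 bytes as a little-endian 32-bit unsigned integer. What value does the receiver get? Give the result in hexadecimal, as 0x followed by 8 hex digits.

0x868AE00E

Stored big-endian, the bytes at ascending addresses are 0E E0 8A 86.
Read back as little-endian, the first byte is least significant, giving 0x868AE00E.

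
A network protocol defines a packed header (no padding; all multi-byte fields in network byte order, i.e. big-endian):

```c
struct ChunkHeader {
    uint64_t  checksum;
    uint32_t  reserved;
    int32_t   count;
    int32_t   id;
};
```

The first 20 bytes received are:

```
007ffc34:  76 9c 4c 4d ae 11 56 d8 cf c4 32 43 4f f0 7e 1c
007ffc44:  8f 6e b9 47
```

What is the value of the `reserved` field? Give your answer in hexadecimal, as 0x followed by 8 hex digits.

`reserved` follows `checksum` (8 bytes), so it starts at byte offset 8 and occupies 4 bytes.
Bytes at offsets 8..11: CF C4 32 43.
Big-endian stores the most-significant byte at the lowest address.
The bytes are already most-significant first: 0xCFC43243.

0xCFC43243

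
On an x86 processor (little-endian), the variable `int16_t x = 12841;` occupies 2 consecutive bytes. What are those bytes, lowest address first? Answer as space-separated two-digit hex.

29 32

12841 in hexadecimal, padded to 16 bits, is 0x3229.
Split into bytes (most-significant first): 32 29.
In little-endian order the low byte comes first in memory.
So at ascending addresses the bytes are 29 32.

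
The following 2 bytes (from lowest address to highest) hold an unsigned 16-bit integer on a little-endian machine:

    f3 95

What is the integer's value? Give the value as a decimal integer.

38387

In little-endian order the low byte comes first in memory.
Reassemble most-significant byte first: 95 F3 → 0x95F3.
0x95F3 = 38387.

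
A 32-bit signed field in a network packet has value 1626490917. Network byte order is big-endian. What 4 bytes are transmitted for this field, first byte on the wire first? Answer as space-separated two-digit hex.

1626490917 in hexadecimal, padded to 32 bits, is 0x60F24825.
Split into bytes (most-significant first): 60 F2 48 25.
Big-endian stores the most-significant byte at the lowest address.
So the memory order matches the most-significant-first order: 60 F2 48 25.

60 F2 48 25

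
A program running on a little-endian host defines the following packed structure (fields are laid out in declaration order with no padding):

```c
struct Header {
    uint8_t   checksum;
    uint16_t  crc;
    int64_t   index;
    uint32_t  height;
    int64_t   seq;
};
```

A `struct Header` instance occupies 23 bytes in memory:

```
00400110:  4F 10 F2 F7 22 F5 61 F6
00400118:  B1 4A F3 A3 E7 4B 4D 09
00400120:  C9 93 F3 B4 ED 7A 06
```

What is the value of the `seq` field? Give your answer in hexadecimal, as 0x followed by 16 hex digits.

0x067AEDB4F393C909

`seq` follows `checksum` (1 B), `crc` (2 B), `index` (8 B), `height` (4 B), so it starts at offset 1 + 2 + 8 + 4 = 15 and occupies 8 bytes.
Bytes at offsets 15..22: 09 C9 93 F3 B4 ED 7A 06.
In little-endian order the low byte comes first in memory.
Reassemble most-significant byte first: 06 7A ED B4 F3 93 C9 09 → 0x067AEDB4F393C909.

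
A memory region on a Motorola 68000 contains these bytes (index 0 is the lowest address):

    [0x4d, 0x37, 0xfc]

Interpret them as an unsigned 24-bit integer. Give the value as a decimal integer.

Big-endian: lowest address holds the most-significant byte.
The bytes are already most-significant first: 0x4D37FC.
0x4D37FC = 5060604.

5060604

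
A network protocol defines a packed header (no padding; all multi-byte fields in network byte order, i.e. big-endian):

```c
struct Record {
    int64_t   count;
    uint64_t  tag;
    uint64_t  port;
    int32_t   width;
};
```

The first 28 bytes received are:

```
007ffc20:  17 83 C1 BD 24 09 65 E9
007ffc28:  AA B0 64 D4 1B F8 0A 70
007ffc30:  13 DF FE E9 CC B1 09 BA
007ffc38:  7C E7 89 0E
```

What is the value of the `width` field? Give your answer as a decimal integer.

`width` follows `count` (8 B), `tag` (8 B), `port` (8 B), so it starts at offset 8 + 8 + 8 = 24 and occupies 4 bytes.
Bytes at offsets 24..27: 7C E7 89 0E.
In big-endian order the high byte comes first in memory.
The bytes are already most-significant first: 0x7CE7890E.
0x7CE7890E = 2095548686.

2095548686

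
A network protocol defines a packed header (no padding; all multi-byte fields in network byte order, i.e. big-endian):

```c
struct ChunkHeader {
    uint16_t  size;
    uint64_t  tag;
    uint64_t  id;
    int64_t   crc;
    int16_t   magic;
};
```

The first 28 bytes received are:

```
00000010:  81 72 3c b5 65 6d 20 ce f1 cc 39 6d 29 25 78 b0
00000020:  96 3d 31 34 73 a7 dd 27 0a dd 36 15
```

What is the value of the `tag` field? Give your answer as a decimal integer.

4374514132436578764

`tag` follows `size` (2 bytes), so it starts at byte offset 2 and occupies 8 bytes.
Bytes at offsets 2..9: 3C B5 65 6D 20 CE F1 CC.
In big-endian order the high byte comes first in memory.
The bytes are already most-significant first: 0x3CB5656D20CEF1CC.
0x3CB5656D20CEF1CC = 4374514132436578764.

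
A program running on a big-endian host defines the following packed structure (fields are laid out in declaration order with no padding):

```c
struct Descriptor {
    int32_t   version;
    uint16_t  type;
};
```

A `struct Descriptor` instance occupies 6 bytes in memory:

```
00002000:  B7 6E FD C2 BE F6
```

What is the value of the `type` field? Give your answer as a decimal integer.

`type` follows `version` (4 bytes), so it starts at byte offset 4 and occupies 2 bytes.
Bytes at offsets 4..5: BE F6.
Big-endian stores the most-significant byte at the lowest address.
The bytes are already most-significant first: 0xBEF6.
0xBEF6 = 48886.

48886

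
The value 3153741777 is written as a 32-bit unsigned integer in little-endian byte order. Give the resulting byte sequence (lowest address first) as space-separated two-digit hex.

3153741777 in hexadecimal, padded to 32 bits, is 0xBBFA47D1.
Split into bytes (most-significant first): BB FA 47 D1.
In little-endian order the low byte comes first in memory.
So at ascending addresses the bytes are D1 47 FA BB.

D1 47 FA BB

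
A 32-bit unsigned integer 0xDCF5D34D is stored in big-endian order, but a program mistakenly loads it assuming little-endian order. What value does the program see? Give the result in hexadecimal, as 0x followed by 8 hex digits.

0x4DD3F5DC

Stored big-endian, the bytes at ascending addresses are DC F5 D3 4D.
Read back as little-endian, the first byte is least significant, giving 0x4DD3F5DC.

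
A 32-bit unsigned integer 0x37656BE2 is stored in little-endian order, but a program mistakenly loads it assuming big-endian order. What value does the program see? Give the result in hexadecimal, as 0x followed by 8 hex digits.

Stored little-endian, the bytes at ascending addresses are E2 6B 65 37.
Read back as big-endian, the last byte is least significant, giving 0xE26B6537.

0xE26B6537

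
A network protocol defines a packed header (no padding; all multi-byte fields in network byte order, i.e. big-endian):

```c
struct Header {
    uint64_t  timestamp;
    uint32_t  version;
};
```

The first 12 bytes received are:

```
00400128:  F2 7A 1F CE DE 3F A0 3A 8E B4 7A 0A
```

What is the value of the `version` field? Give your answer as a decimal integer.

`version` follows `timestamp` (8 bytes), so it starts at byte offset 8 and occupies 4 bytes.
Bytes at offsets 8..11: 8E B4 7A 0A.
Big-endian stores the most-significant byte at the lowest address.
The bytes are already most-significant first: 0x8EB47A0A.
0x8EB47A0A = 2394192394.

2394192394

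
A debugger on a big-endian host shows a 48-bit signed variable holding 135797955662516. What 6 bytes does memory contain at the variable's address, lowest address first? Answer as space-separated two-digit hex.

7B 81 EC E8 92 B4

135797955662516 in hexadecimal, padded to 48 bits, is 0x7B81ECE892B4.
Split into bytes (most-significant first): 7B 81 EC E8 92 B4.
Big-endian: lowest address holds the most-significant byte.
So the memory order matches the most-significant-first order: 7B 81 EC E8 92 B4.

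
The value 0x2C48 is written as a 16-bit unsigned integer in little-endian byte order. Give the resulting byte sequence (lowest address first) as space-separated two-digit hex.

Split into bytes (most-significant first): 2C 48.
In little-endian order the low byte comes first in memory.
So at ascending addresses the bytes are 48 2C.

48 2C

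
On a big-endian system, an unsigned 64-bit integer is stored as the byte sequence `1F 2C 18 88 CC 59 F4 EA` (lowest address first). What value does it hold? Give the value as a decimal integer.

Big-endian: lowest address holds the most-significant byte.
The bytes are already most-significant first: 0x1F2C1888CC59F4EA.
0x1F2C1888CC59F4EA = 2246197289974101226.

2246197289974101226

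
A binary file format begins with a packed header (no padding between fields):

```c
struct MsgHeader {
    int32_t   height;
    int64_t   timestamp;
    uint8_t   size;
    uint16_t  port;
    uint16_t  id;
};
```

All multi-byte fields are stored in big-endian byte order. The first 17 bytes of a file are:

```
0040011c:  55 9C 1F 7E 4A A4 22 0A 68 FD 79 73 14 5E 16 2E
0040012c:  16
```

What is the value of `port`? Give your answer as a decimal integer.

24086

`port` follows `height` (4 B), `timestamp` (8 B), `size` (1 B), so it starts at offset 4 + 8 + 1 = 13 and occupies 2 bytes.
Bytes at offsets 13..14: 5E 16.
Big-endian stores the most-significant byte at the lowest address.
The bytes are already most-significant first: 0x5E16.
0x5E16 = 24086.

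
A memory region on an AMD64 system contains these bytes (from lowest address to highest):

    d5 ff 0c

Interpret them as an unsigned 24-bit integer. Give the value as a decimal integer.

In little-endian order the low byte comes first in memory.
Reassemble most-significant byte first: 0C FF D5 → 0x0CFFD5.
0x0CFFD5 = 851925.

851925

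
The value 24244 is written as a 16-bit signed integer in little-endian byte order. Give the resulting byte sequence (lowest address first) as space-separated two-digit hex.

B4 5E

24244 in hexadecimal, padded to 16 bits, is 0x5EB4.
Split into bytes (most-significant first): 5E B4.
Little-endian stores the least-significant byte at the lowest address.
So at ascending addresses the bytes are B4 5E.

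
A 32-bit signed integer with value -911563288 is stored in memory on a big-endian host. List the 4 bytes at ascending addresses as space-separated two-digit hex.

C9 AA A5 E8

Two's complement of -911563288 in 32 bits: 911563288 = 0x36555A18; invert → 0xC9AAA5E7; add 1 → 0xC9AAA5E8.
Split into bytes (most-significant first): C9 AA A5 E8.
In big-endian order the high byte comes first in memory.
So the memory order matches the most-significant-first order: C9 AA A5 E8.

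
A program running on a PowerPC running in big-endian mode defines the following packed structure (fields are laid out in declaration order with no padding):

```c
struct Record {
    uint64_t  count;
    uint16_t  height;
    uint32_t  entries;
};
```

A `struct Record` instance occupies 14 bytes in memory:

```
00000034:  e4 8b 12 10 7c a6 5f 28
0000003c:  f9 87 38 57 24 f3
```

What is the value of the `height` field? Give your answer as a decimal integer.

`height` follows `count` (8 bytes), so it starts at byte offset 8 and occupies 2 bytes.
Bytes at offsets 8..9: F9 87.
Big-endian stores the most-significant byte at the lowest address.
The bytes are already most-significant first: 0xF987.
0xF987 = 63879.

63879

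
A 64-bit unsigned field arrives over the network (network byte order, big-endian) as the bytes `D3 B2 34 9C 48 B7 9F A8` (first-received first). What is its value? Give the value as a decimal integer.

Big-endian: lowest address holds the most-significant byte.
The bytes are already most-significant first: 0xD3B2349C48B79FA8.
0xD3B2349C48B79FA8 = 15254312733696827304.

15254312733696827304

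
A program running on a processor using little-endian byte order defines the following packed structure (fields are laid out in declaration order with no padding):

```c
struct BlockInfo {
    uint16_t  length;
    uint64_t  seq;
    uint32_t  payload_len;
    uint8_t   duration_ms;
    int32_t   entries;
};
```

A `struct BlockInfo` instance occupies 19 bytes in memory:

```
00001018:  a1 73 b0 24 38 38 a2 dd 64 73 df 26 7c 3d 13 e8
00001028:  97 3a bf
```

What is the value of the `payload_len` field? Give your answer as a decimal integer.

1031546591

`payload_len` follows `length` (2 B), `seq` (8 B), so it starts at offset 2 + 8 = 10 and occupies 4 bytes.
Bytes at offsets 10..13: DF 26 7C 3D.
Little-endian: lowest address holds the least-significant byte.
Reassemble most-significant byte first: 3D 7C 26 DF → 0x3D7C26DF.
0x3D7C26DF = 1031546591.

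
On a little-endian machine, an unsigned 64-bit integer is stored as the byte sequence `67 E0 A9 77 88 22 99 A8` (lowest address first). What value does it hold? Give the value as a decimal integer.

Little-endian: lowest address holds the least-significant byte.
Reassemble most-significant byte first: A8 99 22 88 77 A9 E0 67 → 0xA899228877A9E067.
0xA899228877A9E067 = 12148779439327141991.

12148779439327141991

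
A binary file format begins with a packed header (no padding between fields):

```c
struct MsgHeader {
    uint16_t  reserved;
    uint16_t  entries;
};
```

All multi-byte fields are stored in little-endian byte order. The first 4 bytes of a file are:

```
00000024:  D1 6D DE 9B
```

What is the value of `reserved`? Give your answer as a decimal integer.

28113

`reserved` is the first field, at byte offset 0, occupying 2 bytes.
Bytes at offsets 0..1: D1 6D.
Little-endian: lowest address holds the least-significant byte.
Reassemble most-significant byte first: 6D D1 → 0x6DD1.
0x6DD1 = 28113.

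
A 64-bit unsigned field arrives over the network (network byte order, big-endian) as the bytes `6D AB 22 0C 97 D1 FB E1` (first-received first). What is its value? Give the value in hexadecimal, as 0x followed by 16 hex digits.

0x6DAB220C97D1FBE1

Big-endian stores the most-significant byte at the lowest address.
The bytes are already most-significant first: 0x6DAB220C97D1FBE1.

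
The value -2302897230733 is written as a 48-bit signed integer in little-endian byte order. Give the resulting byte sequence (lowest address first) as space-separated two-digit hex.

73 EC A0 D0 E7 FD

Two's complement of -2302897230733 in 48 bits: 2302897230733 = 0x02182F5F138D; invert → 0xFDE7D0A0EC72; add 1 → 0xFDE7D0A0EC73.
Split into bytes (most-significant first): FD E7 D0 A0 EC 73.
Little-endian: lowest address holds the least-significant byte.
So at ascending addresses the bytes are 73 EC A0 D0 E7 FD.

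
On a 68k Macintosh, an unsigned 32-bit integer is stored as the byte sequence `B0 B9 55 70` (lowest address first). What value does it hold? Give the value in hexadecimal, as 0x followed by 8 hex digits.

0xB0B95570

Big-endian stores the most-significant byte at the lowest address.
The bytes are already most-significant first: 0xB0B95570.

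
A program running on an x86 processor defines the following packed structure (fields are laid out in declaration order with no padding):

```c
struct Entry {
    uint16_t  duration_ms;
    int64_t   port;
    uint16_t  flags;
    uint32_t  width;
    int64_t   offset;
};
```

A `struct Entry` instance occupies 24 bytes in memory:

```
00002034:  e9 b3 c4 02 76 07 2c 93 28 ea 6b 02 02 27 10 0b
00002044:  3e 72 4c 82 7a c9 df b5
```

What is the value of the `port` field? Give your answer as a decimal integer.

`port` follows `duration_ms` (2 bytes), so it starts at byte offset 2 and occupies 8 bytes.
Bytes at offsets 2..9: C4 02 76 07 2C 93 28 EA.
Little-endian: lowest address holds the least-significant byte.
Reassemble most-significant byte first: EA 28 93 2C 07 76 02 C4 → 0xEA28932C077602C4.
Top bit is set, so as a signed 64-bit value this is 0xEA28932C077602C4 − 2^64 = -1573846252452969788.

-1573846252452969788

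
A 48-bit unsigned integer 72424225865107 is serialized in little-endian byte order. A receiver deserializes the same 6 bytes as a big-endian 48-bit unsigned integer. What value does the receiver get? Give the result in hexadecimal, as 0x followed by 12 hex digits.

72424225865107 in 48-bit hexadecimal is 0x41DE94417D93.
Stored little-endian, the bytes at ascending addresses are 93 7D 41 94 DE 41.
Read back as big-endian, the last byte is least significant, giving 0x937D4194DE41.

0x937D4194DE41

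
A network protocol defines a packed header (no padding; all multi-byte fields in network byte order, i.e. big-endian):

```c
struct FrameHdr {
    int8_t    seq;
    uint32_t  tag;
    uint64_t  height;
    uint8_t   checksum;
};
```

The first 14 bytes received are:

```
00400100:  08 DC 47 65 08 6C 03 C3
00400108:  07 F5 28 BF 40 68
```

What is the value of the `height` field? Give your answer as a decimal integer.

7783279019971624768

`height` follows `seq` (1 B), `tag` (4 B), so it starts at offset 1 + 4 = 5 and occupies 8 bytes.
Bytes at offsets 5..12: 6C 03 C3 07 F5 28 BF 40.
In big-endian order the high byte comes first in memory.
The bytes are already most-significant first: 0x6C03C307F528BF40.
0x6C03C307F528BF40 = 7783279019971624768.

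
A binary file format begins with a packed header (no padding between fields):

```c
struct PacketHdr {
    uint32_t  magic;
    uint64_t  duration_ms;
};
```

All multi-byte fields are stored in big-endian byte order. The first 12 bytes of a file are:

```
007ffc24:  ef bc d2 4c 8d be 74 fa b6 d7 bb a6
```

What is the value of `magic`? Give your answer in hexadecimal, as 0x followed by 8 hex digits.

`magic` is the first field, at byte offset 0, occupying 4 bytes.
Bytes at offsets 0..3: EF BC D2 4C.
Big-endian stores the most-significant byte at the lowest address.
The bytes are already most-significant first: 0xEFBCD24C.

0xEFBCD24C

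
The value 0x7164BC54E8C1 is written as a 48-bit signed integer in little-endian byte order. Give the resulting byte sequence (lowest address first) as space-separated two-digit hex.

Split into bytes (most-significant first): 71 64 BC 54 E8 C1.
Little-endian: lowest address holds the least-significant byte.
So at ascending addresses the bytes are C1 E8 54 BC 64 71.

C1 E8 54 BC 64 71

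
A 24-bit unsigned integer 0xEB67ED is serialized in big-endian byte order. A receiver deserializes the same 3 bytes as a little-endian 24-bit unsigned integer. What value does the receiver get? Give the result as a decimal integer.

15558635

Stored big-endian, the bytes at ascending addresses are EB 67 ED.
Read back as little-endian, the first byte is least significant, giving 0xED67EB.
0xED67EB = 15558635.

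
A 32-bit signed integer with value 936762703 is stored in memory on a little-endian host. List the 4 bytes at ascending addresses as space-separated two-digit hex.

936762703 in hexadecimal, padded to 32 bits, is 0x37D5DD4F.
Split into bytes (most-significant first): 37 D5 DD 4F.
In little-endian order the low byte comes first in memory.
So at ascending addresses the bytes are 4F DD D5 37.

4F DD D5 37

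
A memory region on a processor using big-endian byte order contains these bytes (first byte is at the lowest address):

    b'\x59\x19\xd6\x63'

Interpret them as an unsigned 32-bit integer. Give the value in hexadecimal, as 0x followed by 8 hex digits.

0x5919D663

In big-endian order the high byte comes first in memory.
The bytes are already most-significant first: 0x5919D663.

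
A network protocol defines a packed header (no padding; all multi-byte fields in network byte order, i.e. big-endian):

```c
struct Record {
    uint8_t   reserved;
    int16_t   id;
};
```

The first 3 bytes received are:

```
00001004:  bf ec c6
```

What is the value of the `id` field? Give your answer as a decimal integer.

-4922

`id` follows `reserved` (1 byte), so it starts at byte offset 1 and occupies 2 bytes.
Bytes at offsets 1..2: EC C6.
Big-endian: lowest address holds the most-significant byte.
The bytes are already most-significant first: 0xECC6.
Top bit is set, so as a signed 16-bit value this is 0xECC6 − 2^16 = -4922.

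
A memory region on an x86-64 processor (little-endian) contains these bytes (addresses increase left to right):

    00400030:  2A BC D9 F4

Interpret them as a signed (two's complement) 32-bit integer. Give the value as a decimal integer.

Little-endian stores the least-significant byte at the lowest address.
Reassemble most-significant byte first: F4 D9 BC 2A → 0xF4D9BC2A.
Top bit is set, so as a signed 32-bit value this is 0xF4D9BC2A − 2^32 = -187057110.

-187057110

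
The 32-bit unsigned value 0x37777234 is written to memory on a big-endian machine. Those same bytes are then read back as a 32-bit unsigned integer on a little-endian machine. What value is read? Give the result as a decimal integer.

879916855

Stored big-endian, the bytes at ascending addresses are 37 77 72 34.
Read back as little-endian, the first byte is least significant, giving 0x34727737.
0x34727737 = 879916855.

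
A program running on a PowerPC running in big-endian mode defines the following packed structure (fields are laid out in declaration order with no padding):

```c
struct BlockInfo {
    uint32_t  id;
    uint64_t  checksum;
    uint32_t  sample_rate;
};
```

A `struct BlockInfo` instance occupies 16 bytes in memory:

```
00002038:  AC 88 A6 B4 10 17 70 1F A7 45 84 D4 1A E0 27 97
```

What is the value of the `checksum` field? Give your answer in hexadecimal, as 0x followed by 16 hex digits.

`checksum` follows `id` (4 bytes), so it starts at byte offset 4 and occupies 8 bytes.
Bytes at offsets 4..11: 10 17 70 1F A7 45 84 D4.
Big-endian: lowest address holds the most-significant byte.
The bytes are already most-significant first: 0x1017701FA74584D4.

0x1017701FA74584D4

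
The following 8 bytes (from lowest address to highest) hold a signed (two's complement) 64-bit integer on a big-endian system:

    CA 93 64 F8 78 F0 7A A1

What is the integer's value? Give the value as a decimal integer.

In big-endian order the high byte comes first in memory.
The bytes are already most-significant first: 0xCA9364F878F07AA1.
Top bit is set, so as a signed 64-bit value this is 0xCA9364F878F07AA1 − 2^64 = -3849622238127949151.

-3849622238127949151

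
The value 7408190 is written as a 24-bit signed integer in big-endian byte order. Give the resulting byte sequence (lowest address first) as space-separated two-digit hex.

71 0A 3E

7408190 in hexadecimal, padded to 24 bits, is 0x710A3E.
Split into bytes (most-significant first): 71 0A 3E.
In big-endian order the high byte comes first in memory.
So the memory order matches the most-significant-first order: 71 0A 3E.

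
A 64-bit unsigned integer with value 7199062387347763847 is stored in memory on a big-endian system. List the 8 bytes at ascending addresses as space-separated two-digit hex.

63 E8 35 19 59 BD 32 87

7199062387347763847 in hexadecimal, padded to 64 bits, is 0x63E8351959BD3287.
Split into bytes (most-significant first): 63 E8 35 19 59 BD 32 87.
Big-endian: lowest address holds the most-significant byte.
So the memory order matches the most-significant-first order: 63 E8 35 19 59 BD 32 87.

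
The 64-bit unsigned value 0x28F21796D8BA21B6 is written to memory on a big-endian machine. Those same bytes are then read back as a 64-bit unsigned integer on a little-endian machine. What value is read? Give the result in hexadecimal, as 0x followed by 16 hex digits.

0xB621BAD89617F228

Stored big-endian, the bytes at ascending addresses are 28 F2 17 96 D8 BA 21 B6.
Read back as little-endian, the first byte is least significant, giving 0xB621BAD89617F228.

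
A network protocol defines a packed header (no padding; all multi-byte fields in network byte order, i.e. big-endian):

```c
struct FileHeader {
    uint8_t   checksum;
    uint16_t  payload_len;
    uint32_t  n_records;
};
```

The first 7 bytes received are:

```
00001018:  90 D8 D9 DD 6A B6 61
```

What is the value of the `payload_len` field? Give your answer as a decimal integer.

`payload_len` follows `checksum` (1 byte), so it starts at byte offset 1 and occupies 2 bytes.
Bytes at offsets 1..2: D8 D9.
In big-endian order the high byte comes first in memory.
The bytes are already most-significant first: 0xD8D9.
0xD8D9 = 55513.

55513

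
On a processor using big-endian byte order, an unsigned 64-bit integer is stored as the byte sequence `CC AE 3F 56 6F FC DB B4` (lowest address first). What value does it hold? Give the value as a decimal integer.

In big-endian order the high byte comes first in memory.
The bytes are already most-significant first: 0xCCAE3F566FFCDBB4.
0xCCAE3F566FFCDBB4 = 14748795470163532724.

14748795470163532724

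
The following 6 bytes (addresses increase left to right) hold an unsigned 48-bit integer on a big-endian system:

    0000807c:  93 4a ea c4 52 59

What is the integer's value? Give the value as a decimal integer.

Big-endian stores the most-significant byte at the lowest address.
The bytes are already most-significant first: 0x934AEAC45259.
0x934AEAC45259 = 161949975597657.

161949975597657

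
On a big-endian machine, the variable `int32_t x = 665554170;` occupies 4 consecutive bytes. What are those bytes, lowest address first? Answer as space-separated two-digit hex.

27 AB 8C FA

665554170 in hexadecimal, padded to 32 bits, is 0x27AB8CFA.
Split into bytes (most-significant first): 27 AB 8C FA.
In big-endian order the high byte comes first in memory.
So the memory order matches the most-significant-first order: 27 AB 8C FA.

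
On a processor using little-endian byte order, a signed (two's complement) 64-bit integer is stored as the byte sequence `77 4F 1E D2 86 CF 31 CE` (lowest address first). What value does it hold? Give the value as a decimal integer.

Little-endian stores the least-significant byte at the lowest address.
Reassemble most-significant byte first: CE 31 CF 86 D2 1E 4F 77 → 0xCE31CF86D21E4F77.
Top bit is set, so as a signed 64-bit value this is 0xCE31CF86D21E4F77 − 2^64 = -3588859250079805577.

-3588859250079805577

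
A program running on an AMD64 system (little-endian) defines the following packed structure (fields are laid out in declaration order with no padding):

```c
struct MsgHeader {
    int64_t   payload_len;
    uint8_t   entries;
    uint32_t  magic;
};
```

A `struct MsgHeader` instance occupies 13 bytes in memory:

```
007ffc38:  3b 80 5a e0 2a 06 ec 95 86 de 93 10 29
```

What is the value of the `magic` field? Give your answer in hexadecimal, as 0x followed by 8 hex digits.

0x291093DE

`magic` follows `payload_len` (8 B), `entries` (1 B), so it starts at offset 8 + 1 = 9 and occupies 4 bytes.
Bytes at offsets 9..12: DE 93 10 29.
In little-endian order the low byte comes first in memory.
Reassemble most-significant byte first: 29 10 93 DE → 0x291093DE.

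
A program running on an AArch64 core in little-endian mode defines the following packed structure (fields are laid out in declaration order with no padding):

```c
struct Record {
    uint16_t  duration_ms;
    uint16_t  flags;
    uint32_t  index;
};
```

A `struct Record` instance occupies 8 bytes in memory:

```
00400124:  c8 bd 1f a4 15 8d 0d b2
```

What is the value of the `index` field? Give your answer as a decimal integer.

2987232533

`index` follows `duration_ms` (2 B), `flags` (2 B), so it starts at offset 2 + 2 = 4 and occupies 4 bytes.
Bytes at offsets 4..7: 15 8D 0D B2.
Little-endian stores the least-significant byte at the lowest address.
Reassemble most-significant byte first: B2 0D 8D 15 → 0xB20D8D15.
0xB20D8D15 = 2987232533.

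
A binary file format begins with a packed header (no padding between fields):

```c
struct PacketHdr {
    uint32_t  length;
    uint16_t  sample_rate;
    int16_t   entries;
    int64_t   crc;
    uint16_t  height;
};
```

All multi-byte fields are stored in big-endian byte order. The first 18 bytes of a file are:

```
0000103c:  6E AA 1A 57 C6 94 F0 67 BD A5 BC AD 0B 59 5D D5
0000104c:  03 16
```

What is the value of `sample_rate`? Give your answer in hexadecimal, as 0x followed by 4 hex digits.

`sample_rate` follows `length` (4 bytes), so it starts at byte offset 4 and occupies 2 bytes.
Bytes at offsets 4..5: C6 94.
Big-endian stores the most-significant byte at the lowest address.
The bytes are already most-significant first: 0xC694.

0xC694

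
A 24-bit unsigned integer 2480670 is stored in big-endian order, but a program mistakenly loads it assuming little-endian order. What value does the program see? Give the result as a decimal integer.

2480670 in 24-bit hexadecimal is 0x25DA1E.
Stored big-endian, the bytes at ascending addresses are 25 DA 1E.
Read back as little-endian, the first byte is least significant, giving 0x1EDA25.
0x1EDA25 = 2021925.

2021925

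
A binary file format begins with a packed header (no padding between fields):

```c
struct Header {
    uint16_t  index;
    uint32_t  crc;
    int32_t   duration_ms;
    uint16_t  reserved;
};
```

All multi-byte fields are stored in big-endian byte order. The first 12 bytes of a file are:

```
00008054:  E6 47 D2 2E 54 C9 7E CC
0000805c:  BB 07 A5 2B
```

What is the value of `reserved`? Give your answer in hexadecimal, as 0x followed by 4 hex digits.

`reserved` follows `index` (2 B), `crc` (4 B), `duration_ms` (4 B), so it starts at offset 2 + 4 + 4 = 10 and occupies 2 bytes.
Bytes at offsets 10..11: A5 2B.
In big-endian order the high byte comes first in memory.
The bytes are already most-significant first: 0xA52B.

0xA52B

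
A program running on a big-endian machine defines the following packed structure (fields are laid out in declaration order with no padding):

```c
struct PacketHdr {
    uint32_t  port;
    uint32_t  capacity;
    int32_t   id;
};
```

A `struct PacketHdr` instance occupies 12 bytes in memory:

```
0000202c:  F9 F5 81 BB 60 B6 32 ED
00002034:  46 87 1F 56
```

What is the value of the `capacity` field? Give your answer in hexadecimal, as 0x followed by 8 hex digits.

`capacity` follows `port` (4 bytes), so it starts at byte offset 4 and occupies 4 bytes.
Bytes at offsets 4..7: 60 B6 32 ED.
In big-endian order the high byte comes first in memory.
The bytes are already most-significant first: 0x60B632ED.

0x60B632ED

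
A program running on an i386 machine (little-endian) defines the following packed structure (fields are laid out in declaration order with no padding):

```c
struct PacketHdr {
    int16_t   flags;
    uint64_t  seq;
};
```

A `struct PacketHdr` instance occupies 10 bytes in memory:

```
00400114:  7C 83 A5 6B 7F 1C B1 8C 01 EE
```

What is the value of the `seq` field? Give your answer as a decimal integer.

17150143548318772133

`seq` follows `flags` (2 bytes), so it starts at byte offset 2 and occupies 8 bytes.
Bytes at offsets 2..9: A5 6B 7F 1C B1 8C 01 EE.
In little-endian order the low byte comes first in memory.
Reassemble most-significant byte first: EE 01 8C B1 1C 7F 6B A5 → 0xEE018CB11C7F6BA5.
0xEE018CB11C7F6BA5 = 17150143548318772133.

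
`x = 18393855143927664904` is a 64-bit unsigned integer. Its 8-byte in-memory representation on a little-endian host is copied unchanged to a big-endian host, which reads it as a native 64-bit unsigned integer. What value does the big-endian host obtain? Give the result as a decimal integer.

635513802973594879

18393855143927664904 in 64-bit hexadecimal is 0xFF4419CC6FCCD108.
Stored little-endian, the bytes at ascending addresses are 08 D1 CC 6F CC 19 44 FF.
Read back as big-endian, the last byte is least significant, giving 0x08D1CC6FCC1944FF.
0x08D1CC6FCC1944FF = 635513802973594879.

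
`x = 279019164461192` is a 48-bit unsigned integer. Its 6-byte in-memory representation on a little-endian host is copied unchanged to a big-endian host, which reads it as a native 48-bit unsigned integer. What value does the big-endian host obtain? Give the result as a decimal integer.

150530789131517

279019164461192 in 48-bit hexadecimal is 0xFDC4362EE888.
Stored little-endian, the bytes at ascending addresses are 88 E8 2E 36 C4 FD.
Read back as big-endian, the last byte is least significant, giving 0x88E82E36C4FD.
0x88E82E36C4FD = 150530789131517.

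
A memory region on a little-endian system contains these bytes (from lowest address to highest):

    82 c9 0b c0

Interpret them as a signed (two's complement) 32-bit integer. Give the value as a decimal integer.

Little-endian: lowest address holds the least-significant byte.
Reassemble most-significant byte first: C0 0B C9 82 → 0xC00BC982.
Top bit is set, so as a signed 32-bit value this is 0xC00BC982 − 2^32 = -1072969342.

-1072969342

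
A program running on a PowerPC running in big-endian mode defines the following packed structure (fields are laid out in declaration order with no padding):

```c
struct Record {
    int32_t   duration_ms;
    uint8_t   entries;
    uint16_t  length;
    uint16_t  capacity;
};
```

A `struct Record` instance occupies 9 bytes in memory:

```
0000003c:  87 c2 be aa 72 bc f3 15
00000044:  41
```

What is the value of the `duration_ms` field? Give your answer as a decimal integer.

-2017280342

`duration_ms` is the first field, at byte offset 0, occupying 4 bytes.
Bytes at offsets 0..3: 87 C2 BE AA.
In big-endian order the high byte comes first in memory.
The bytes are already most-significant first: 0x87C2BEAA.
Top bit is set, so as a signed 32-bit value this is 0x87C2BEAA − 2^32 = -2017280342.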